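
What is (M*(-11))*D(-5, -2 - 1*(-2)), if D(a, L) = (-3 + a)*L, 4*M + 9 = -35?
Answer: 0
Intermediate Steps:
M = -11 (M = -9/4 + (1/4)*(-35) = -9/4 - 35/4 = -11)
D(a, L) = L*(-3 + a)
(M*(-11))*D(-5, -2 - 1*(-2)) = (-11*(-11))*((-2 - 1*(-2))*(-3 - 5)) = 121*((-2 + 2)*(-8)) = 121*(0*(-8)) = 121*0 = 0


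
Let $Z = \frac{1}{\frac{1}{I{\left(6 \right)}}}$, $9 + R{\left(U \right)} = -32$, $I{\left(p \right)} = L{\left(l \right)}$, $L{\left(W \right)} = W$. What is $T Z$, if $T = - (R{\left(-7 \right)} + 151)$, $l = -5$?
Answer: $550$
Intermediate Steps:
$I{\left(p \right)} = -5$
$R{\left(U \right)} = -41$ ($R{\left(U \right)} = -9 - 32 = -41$)
$Z = -5$ ($Z = \frac{1}{\frac{1}{-5}} = \frac{1}{- \frac{1}{5}} = -5$)
$T = -110$ ($T = - (-41 + 151) = \left(-1\right) 110 = -110$)
$T Z = \left(-110\right) \left(-5\right) = 550$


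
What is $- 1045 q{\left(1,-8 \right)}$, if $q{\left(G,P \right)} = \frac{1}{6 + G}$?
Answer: $- \frac{1045}{7} \approx -149.29$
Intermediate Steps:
$- 1045 q{\left(1,-8 \right)} = - \frac{1045}{6 + 1} = - \frac{1045}{7}$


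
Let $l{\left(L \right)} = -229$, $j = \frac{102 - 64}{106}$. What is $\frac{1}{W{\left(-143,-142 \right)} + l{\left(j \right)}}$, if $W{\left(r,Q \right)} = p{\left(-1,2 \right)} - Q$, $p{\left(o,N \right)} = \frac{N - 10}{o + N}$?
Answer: $- \frac{1}{95} \approx -0.010526$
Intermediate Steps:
$j = \frac{19}{53}$ ($j = 38 \cdot \frac{1}{106} = \frac{19}{53} \approx 0.35849$)
$p{\left(o,N \right)} = \frac{-10 + N}{N + o}$
$W{\left(r,Q \right)} = -8 - Q$ ($W{\left(r,Q \right)} = \frac{-10 + 2}{2 - 1} - Q = 1^{-1} \left(-8\right) - Q = 1 \left(-8\right) - Q = -8 - Q$)
$\frac{1}{W{\left(-143,-142 \right)} + l{\left(j \right)}} = \frac{1}{\left(-8 - -142\right) - 229} = \frac{1}{\left(-8 + 142\right) - 229} = \frac{1}{134 - 229} = \frac{1}{-95} = - \frac{1}{95}$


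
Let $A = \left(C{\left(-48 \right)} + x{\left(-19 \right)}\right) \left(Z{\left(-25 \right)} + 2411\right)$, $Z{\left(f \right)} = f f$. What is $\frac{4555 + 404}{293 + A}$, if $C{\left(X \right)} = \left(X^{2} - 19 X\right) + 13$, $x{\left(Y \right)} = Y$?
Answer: $\frac{4959}{9745853} \approx 0.00050883$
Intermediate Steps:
$Z{\left(f \right)} = f^{2}$
$C{\left(X \right)} = 13 + X^{2} - 19 X$
$A = 9745560$ ($A = \left(\left(13 + \left(-48\right)^{2} - -912\right) - 19\right) \left(\left(-25\right)^{2} + 2411\right) = \left(\left(13 + 2304 + 912\right) - 19\right) \left(625 + 2411\right) = \left(3229 - 19\right) 3036 = 3210 \cdot 3036 = 9745560$)
$\frac{4555 + 404}{293 + A} = \frac{4555 + 404}{293 + 9745560} = \frac{4959}{9745853}$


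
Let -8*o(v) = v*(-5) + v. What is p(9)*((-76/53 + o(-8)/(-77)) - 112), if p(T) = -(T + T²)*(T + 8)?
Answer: 707949360/4081 ≈ 1.7347e+5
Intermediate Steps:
o(v) = v/2 (o(v) = -(v*(-5) + v)/8 = -(-5*v + v)/8 = -(-1)*v/2 = v/2)
p(T) = -(8 + T)*(T + T²) (p(T) = -(T + T²)*(8 + T) = -(8 + T)*(T + T²))
p(9)*((-76/53 + o(-8)/(-77)) - 112) = (-1*9*(8 + 9² + 9*9))*((-76/53 + ((½)*(-8))/(-77)) - 112) = (-1*9*(8 + 81 + 81))*((-76*1/53 - 4*(-1/77)) - 112) = (-1*9*170)*((-76/53 + 4/77) - 112) = -1530*(-5640/4081 - 112) = -1530*(-462712/4081) = 707949360/4081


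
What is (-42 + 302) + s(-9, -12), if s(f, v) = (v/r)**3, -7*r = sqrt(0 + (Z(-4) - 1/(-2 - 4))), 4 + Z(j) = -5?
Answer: 260 + 3556224*I*sqrt(318)/2809 ≈ 260.0 + 22576.0*I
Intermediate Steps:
Z(j) = -9 (Z(j) = -4 - 5 = -9)
r = -I*sqrt(318)/42 (r = -sqrt(0 + (-9 - 1/(-2 - 4)))/7 = -sqrt(0 + (-9 - 1/(-6)))/7 = -sqrt(0 + (-9 - 1*(-1/6)))/7 = -sqrt(0 + (-9 + 1/6))/7 = -sqrt(0 - 53/6)/7 = -I*sqrt(318)/42 ≈ -0.42458*I)
s(f, v) = -2058*I*sqrt(318)*v**3/2809 (s(f, v) = (v/((-I*sqrt(318)/42)))**3 = (v*(7*I*sqrt(318)/53))**3 = (7*I*v*sqrt(318)/53)**3 = -2058*I*sqrt(318)*v**3/2809)
(-42 + 302) + s(-9, -12) = (-42 + 302) - 2058/2809*I*sqrt(318)*(-12)**3 = 260 - 2058/2809*I*sqrt(318)*(-1728) = 260 + 3556224*I*sqrt(318)/2809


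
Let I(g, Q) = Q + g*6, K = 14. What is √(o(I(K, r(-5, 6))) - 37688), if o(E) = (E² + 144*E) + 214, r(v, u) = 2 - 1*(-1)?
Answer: I*√17377 ≈ 131.82*I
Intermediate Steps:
r(v, u) = 3 (r(v, u) = 2 + 1 = 3)
I(g, Q) = Q + 6*g
o(E) = 214 + E² + 144*E
√(o(I(K, r(-5, 6))) - 37688) = √((214 + (3 + 6*14)² + 144*(3 + 6*14)) - 37688) = √((214 + (3 + 84)² + 144*(3 + 84)) - 37688) = √((214 + 87² + 144*87) - 37688) = √((214 + 7569 + 12528) - 37688) = √(20311 - 37688) = √(-17377) = I*√17377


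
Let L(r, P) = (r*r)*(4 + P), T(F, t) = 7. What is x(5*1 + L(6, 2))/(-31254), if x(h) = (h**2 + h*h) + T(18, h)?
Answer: -32563/10418 ≈ -3.1256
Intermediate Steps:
L(r, P) = r**2*(4 + P)
x(h) = 7 + 2*h**2 (x(h) = (h**2 + h*h) + 7 = (h**2 + h**2) + 7 = 2*h**2 + 7 = 7 + 2*h**2)
x(5*1 + L(6, 2))/(-31254) = (7 + 2*(5*1 + 6**2*(4 + 2))**2)/(-31254) = (7 + 2*(5 + 36*6)**2)*(-1/31254) = (7 + 2*(5 + 216)**2)*(-1/31254) = (7 + 2*221**2)*(-1/31254) = (7 + 2*48841)*(-1/31254) = (7 + 97682)*(-1/31254) = 97689*(-1/31254) = -32563/10418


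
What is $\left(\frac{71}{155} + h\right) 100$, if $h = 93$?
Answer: $\frac{289720}{31} \approx 9345.8$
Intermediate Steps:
$\left(\frac{71}{155} + h\right) 100 = \left(\frac{71}{155} + 93\right) 100 = \frac{14486}{155} \cdot 100 = \frac{289720}{31}$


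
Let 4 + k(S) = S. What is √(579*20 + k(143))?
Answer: √11719 ≈ 108.25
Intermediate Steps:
k(S) = -4 + S
√(579*20 + k(143)) = √(579*20 + (-4 + 143)) = √(11580 + 139) = √11719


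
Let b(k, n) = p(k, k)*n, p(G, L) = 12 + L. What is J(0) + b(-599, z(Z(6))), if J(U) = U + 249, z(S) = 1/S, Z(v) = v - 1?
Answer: 658/5 ≈ 131.60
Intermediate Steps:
Z(v) = -1 + v
J(U) = 249 + U
b(k, n) = n*(12 + k) (b(k, n) = (12 + k)*n = n*(12 + k))
J(0) + b(-599, z(Z(6))) = (249 + 0) + (12 - 599)/(-1 + 6) = 249 - 587/5 = 658/5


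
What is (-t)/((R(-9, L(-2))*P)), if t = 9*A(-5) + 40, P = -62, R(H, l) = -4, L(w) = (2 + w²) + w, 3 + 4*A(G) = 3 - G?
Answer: -205/992 ≈ -0.20665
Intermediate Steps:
A(G) = -G/4 (A(G) = -¾ + (3 - G)/4 = -¾ + (¾ - G/4) = -G/4)
L(w) = 2 + w + w²
t = 205/4 (t = 9*(-¼*(-5)) + 40 = 9*(5/4) + 40 = 45/4 + 40 = 205/4 ≈ 51.250)
(-t)/((R(-9, L(-2))*P)) = (-1*205/4)/((-4*(-62))) = -205/4/248 = -205/4*1/248 = -205/992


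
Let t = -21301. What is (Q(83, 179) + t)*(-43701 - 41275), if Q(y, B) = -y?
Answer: 1817126784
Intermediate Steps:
(Q(83, 179) + t)*(-43701 - 41275) = (-1*83 - 21301)*(-43701 - 41275) = (-83 - 21301)*(-84976) = -21384*(-84976) = 1817126784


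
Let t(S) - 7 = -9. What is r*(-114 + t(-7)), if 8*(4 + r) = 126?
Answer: -1363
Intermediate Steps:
r = 47/4 (r = -4 + (⅛)*126 = -4 + 63/4 = 47/4 ≈ 11.750)
t(S) = -2 (t(S) = 7 - 9 = -2)
r*(-114 + t(-7)) = 47*(-114 - 2)/4 = (47/4)*(-116) = -1363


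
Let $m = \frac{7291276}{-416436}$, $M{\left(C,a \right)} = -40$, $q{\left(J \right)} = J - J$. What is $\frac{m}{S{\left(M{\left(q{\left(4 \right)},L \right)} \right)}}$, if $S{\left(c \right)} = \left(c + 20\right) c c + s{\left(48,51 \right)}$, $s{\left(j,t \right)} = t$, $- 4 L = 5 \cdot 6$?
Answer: $\frac{1822819}{3326178441} \approx 0.00054802$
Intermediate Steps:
$q{\left(J \right)} = 0$
$L = - \frac{15}{2}$ ($L = - \frac{5 \cdot 6}{4} = \left(- \frac{1}{4}\right) 30 = - \frac{15}{2} \approx -7.5$)
$m = - \frac{1822819}{104109}$ ($m = 7291276 \left(- \frac{1}{416436}\right) = - \frac{1822819}{104109} \approx -17.509$)
$S{\left(c \right)} = 51 + c^{2} \left(20 + c\right)$ ($S{\left(c \right)} = \left(c + 20\right) c c + 51 = \left(20 + c\right) c c + 51 = c \left(20 + c\right) c + 51 = c^{2} \left(20 + c\right) + 51 = 51 + c^{2} \left(20 + c\right)$)
$\frac{m}{S{\left(M{\left(q{\left(4 \right)},L \right)} \right)}} = - \frac{1822819}{104109 \left(51 + \left(-40\right)^{3} + 20 \left(-40\right)^{2}\right)} = - \frac{1822819}{104109 \left(51 - 64000 + 20 \cdot 1600\right)} = - \frac{1822819}{104109 \left(51 - 64000 + 32000\right)} = - \frac{1822819}{104109 \left(-31949\right)} = \left(- \frac{1822819}{104109}\right) \left(- \frac{1}{31949}\right) = \frac{1822819}{3326178441}$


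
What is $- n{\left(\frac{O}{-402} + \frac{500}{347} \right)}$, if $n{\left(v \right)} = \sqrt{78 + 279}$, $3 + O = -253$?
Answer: $- \sqrt{357} \approx -18.894$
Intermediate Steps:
$O = -256$ ($O = -3 - 253 = -256$)
$n{\left(v \right)} = \sqrt{357}$
$- n{\left(\frac{O}{-402} + \frac{500}{347} \right)} = - \sqrt{357}$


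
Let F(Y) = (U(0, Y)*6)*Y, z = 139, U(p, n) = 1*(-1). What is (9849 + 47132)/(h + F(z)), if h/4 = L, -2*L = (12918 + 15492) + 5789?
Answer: -56981/69232 ≈ -0.82304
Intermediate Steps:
L = -34199/2 (L = -((12918 + 15492) + 5789)/2 = -(28410 + 5789)/2 = -½*34199 = -34199/2 ≈ -17100.)
U(p, n) = -1
F(Y) = -6*Y (F(Y) = (-1*6)*Y = -6*Y)
h = -68398 (h = 4*(-34199/2) = -68398)
(9849 + 47132)/(h + F(z)) = (9849 + 47132)/(-68398 - 6*139) = 56981/(-68398 - 834) = 56981/(-69232) = 56981*(-1/69232) = -56981/69232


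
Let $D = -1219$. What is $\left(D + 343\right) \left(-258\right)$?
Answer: $226008$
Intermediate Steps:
$\left(D + 343\right) \left(-258\right) = \left(-1219 + 343\right) \left(-258\right) = \left(-876\right) \left(-258\right) = 226008$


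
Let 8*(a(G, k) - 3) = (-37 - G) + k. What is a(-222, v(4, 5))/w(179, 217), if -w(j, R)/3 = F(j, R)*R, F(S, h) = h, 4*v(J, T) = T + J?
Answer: -845/4520544 ≈ -0.00018692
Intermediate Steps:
v(J, T) = J/4 + T/4 (v(J, T) = (T + J)/4 = (J + T)/4 = J/4 + T/4)
a(G, k) = -13/8 - G/8 + k/8 (a(G, k) = 3 + ((-37 - G) + k)/8 = 3 + (-37 + k - G)/8 = 3 + (-37/8 - G/8 + k/8) = -13/8 - G/8 + k/8)
w(j, R) = -3*R**2 (w(j, R) = -3*R*R = -3*R**2)
a(-222, v(4, 5))/w(179, 217) = (-13/8 - 1/8*(-222) + ((1/4)*4 + (1/4)*5)/8)/((-3*217**2)) = (-13/8 + 111/4 + (1 + 5/4)/8)/((-3*47089)) = (-13/8 + 111/4 + (1/8)*(9/4))/(-141267) = (-13/8 + 111/4 + 9/32)*(-1/141267) = (845/32)*(-1/141267) = -845/4520544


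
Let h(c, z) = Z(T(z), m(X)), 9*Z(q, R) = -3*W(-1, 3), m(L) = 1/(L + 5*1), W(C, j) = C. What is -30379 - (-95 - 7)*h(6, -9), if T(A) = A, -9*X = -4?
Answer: -30345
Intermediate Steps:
X = 4/9 (X = -1/9*(-4) = 4/9 ≈ 0.44444)
m(L) = 1/(5 + L) (m(L) = 1/(L + 5) = 1/(5 + L))
Z(q, R) = 1/3 (Z(q, R) = (-3*(-1))/9 = (1/9)*3 = 1/3)
h(c, z) = 1/3
-30379 - (-95 - 7)*h(6, -9) = -30379 - (-95 - 7)/3 = -30379 - (-102)/3 = -30379 - 1*(-34) = -30379 + 34 = -30345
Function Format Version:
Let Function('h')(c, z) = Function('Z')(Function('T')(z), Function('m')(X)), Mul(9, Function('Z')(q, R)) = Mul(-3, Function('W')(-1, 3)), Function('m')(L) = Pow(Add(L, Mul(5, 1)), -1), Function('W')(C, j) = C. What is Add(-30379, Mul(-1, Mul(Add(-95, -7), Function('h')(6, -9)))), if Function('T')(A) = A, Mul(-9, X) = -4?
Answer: -30345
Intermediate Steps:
X = Rational(4, 9) (X = Mul(Rational(-1, 9), -4) = Rational(4, 9) ≈ 0.44444)
Function('m')(L) = Pow(Add(5, L), -1) (Function('m')(L) = Pow(Add(L, 5), -1) = Pow(Add(5, L), -1))
Function('Z')(q, R) = Rational(1, 3) (Function('Z')(q, R) = Mul(Rational(1, 9), Mul(-3, -1)) = Mul(Rational(1, 9), 3) = Rational(1, 3))
Function('h')(c, z) = Rational(1, 3)
Add(-30379, Mul(-1, Mul(Add(-95, -7), Function('h')(6, -9)))) = Add(-30379, Mul(-1, Mul(Add(-95, -7), Rational(1, 3)))) = Add(-30379, Mul(-1, Mul(-102, Rational(1, 3)))) = Add(-30379, Mul(-1, -34)) = Add(-30379, 34) = -30345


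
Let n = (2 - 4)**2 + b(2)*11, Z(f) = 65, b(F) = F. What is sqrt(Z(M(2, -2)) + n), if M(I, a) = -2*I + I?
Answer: sqrt(91) ≈ 9.5394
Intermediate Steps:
M(I, a) = -I
n = 26 (n = (2 - 4)**2 + 2*11 = (-2)**2 + 22 = 4 + 22 = 26)
sqrt(Z(M(2, -2)) + n) = sqrt(65 + 26) = sqrt(91)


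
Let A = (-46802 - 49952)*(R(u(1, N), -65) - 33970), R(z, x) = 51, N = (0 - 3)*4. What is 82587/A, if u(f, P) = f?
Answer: 82587/3281798926 ≈ 2.5165e-5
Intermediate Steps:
N = -12 (N = -3*4 = -12)
A = 3281798926 (A = (-46802 - 49952)*(51 - 33970) = -96754*(-33919) = 3281798926)
82587/A = 82587/3281798926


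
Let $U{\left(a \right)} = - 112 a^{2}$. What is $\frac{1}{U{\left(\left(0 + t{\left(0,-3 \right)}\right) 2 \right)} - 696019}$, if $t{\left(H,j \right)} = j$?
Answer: $- \frac{1}{700051} \approx -1.4285 \cdot 10^{-6}$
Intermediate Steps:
$\frac{1}{U{\left(\left(0 + t{\left(0,-3 \right)}\right) 2 \right)} - 696019} = \frac{1}{- 112 \left(\left(0 - 3\right) 2\right)^{2} - 696019} = \frac{1}{- 112 \left(\left(-3\right) 2\right)^{2} - 696019} = \frac{1}{- 112 \left(-6\right)^{2} - 696019} = \frac{1}{\left(-112\right) 36 - 696019} = \frac{1}{-4032 - 696019} = \frac{1}{-700051} = - \frac{1}{700051}$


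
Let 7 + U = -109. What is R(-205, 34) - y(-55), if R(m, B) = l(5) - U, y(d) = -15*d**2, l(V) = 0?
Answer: 45491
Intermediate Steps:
U = -116 (U = -7 - 109 = -116)
R(m, B) = 116 (R(m, B) = 0 - 1*(-116) = 0 + 116 = 116)
R(-205, 34) - y(-55) = 116 - (-15)*(-55)**2 = 116 - (-15)*3025 = 116 - 1*(-45375) = 116 + 45375 = 45491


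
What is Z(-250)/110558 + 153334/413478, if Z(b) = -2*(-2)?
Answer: 4238488571/11428325181 ≈ 0.37088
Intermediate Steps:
Z(b) = 4
Z(-250)/110558 + 153334/413478 = 4/110558 + 153334/413478 = 4*(1/110558) + 153334*(1/413478) = 2/55279 + 76667/206739 = 4238488571/11428325181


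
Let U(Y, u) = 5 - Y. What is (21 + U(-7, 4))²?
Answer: 1089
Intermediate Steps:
(21 + U(-7, 4))² = (21 + (5 - 1*(-7)))² = (21 + (5 + 7))² = (21 + 12)² = 33² = 1089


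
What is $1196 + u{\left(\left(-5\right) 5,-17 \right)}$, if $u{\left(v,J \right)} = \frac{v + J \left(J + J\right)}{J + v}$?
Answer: $\frac{7097}{6} \approx 1182.8$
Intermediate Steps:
$u{\left(v,J \right)} = \frac{v + 2 J^{2}}{J + v}$ ($u{\left(v,J \right)} = \frac{v + J 2 J}{J + v} = \frac{v + 2 J^{2}}{J + v}$)
$1196 + u{\left(\left(-5\right) 5,-17 \right)} = 1196 + \frac{\left(-5\right) 5 + 2 \left(-17\right)^{2}}{-17 - 25} = 1196 + \frac{-25 + 2 \cdot 289}{-17 - 25} = 1196 + \frac{-25 + 578}{-42} = 1196 - \frac{79}{6} = \frac{7097}{6}$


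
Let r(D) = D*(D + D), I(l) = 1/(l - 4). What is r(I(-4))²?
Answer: 1/1024 ≈ 0.00097656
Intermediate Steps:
I(l) = 1/(-4 + l)
r(D) = 2*D² (r(D) = D*(2*D) = 2*D²)
r(I(-4))² = (2*(1/(-4 - 4))²)² = (2*(1/(-8))²)² = (2*(-⅛)²)² = (2*(1/64))² = (1/32)² = 1/1024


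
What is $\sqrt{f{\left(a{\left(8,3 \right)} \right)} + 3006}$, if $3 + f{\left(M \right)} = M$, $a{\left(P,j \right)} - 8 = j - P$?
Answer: $3 \sqrt{334} \approx 54.827$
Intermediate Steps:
$a{\left(P,j \right)} = 8 + j - P$ ($a{\left(P,j \right)} = 8 - \left(P - j\right) = 8 + j - P$)
$f{\left(M \right)} = -3 + M$
$\sqrt{f{\left(a{\left(8,3 \right)} \right)} + 3006} = \sqrt{\left(-3 + \left(8 + 3 - 8\right)\right) + 3006} = \sqrt{\left(-3 + 3\right) + 3006} = \sqrt{0 + 3006} = \sqrt{3006} = 3 \sqrt{334}$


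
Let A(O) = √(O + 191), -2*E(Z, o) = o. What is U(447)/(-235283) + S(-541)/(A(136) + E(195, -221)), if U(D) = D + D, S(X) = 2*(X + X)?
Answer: -225087860606/11183706839 + 8656*√327/47533 ≈ -16.833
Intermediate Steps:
E(Z, o) = -o/2
S(X) = 4*X (S(X) = 2*(2*X) = 4*X)
U(D) = 2*D
A(O) = √(191 + O)
U(447)/(-235283) + S(-541)/(A(136) + E(195, -221)) = (2*447)/(-235283) + (4*(-541))/(√(191 + 136) - ½*(-221)) = 894*(-1/235283) - 2164/(√327 + 221/2) = -894/235283 - 2164/(221/2 + √327)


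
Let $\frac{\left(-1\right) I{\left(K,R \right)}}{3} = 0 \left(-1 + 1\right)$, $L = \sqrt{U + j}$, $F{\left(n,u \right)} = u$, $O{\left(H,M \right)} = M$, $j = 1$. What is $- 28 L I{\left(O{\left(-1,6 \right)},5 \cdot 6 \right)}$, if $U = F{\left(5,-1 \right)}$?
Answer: $0$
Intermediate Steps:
$U = -1$
$L = 0$ ($L = \sqrt{-1 + 1} = \sqrt{0} = 0$)
$I{\left(K,R \right)} = 0$ ($I{\left(K,R \right)} = - 3 \cdot 0 \left(-1 + 1\right) = - 3 \cdot 0 \cdot 0 = \left(-3\right) 0 = 0$)
$- 28 L I{\left(O{\left(-1,6 \right)},5 \cdot 6 \right)} = \left(-28\right) 0 \cdot 0 = 0 \cdot 0 = 0$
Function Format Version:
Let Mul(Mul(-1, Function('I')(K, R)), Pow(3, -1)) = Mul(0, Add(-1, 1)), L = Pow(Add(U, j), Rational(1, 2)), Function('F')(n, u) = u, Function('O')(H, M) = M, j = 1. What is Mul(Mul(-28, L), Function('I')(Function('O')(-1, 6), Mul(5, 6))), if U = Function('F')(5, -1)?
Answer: 0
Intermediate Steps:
U = -1
L = 0 (L = Pow(Add(-1, 1), Rational(1, 2)) = Pow(0, Rational(1, 2)) = 0)
Function('I')(K, R) = 0 (Function('I')(K, R) = Mul(-3, Mul(0, Add(-1, 1))) = Mul(-3, Mul(0, 0)) = Mul(-3, 0) = 0)
Mul(Mul(-28, L), Function('I')(Function('O')(-1, 6), Mul(5, 6))) = Mul(Mul(-28, 0), 0) = Mul(0, 0) = 0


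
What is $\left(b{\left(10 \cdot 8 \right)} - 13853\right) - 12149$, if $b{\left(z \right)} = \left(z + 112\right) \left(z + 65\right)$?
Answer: $1838$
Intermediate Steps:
$b{\left(z \right)} = \left(65 + z\right) \left(112 + z\right)$ ($b{\left(z \right)} = \left(112 + z\right) \left(65 + z\right) = \left(65 + z\right) \left(112 + z\right)$)
$\left(b{\left(10 \cdot 8 \right)} - 13853\right) - 12149 = \left(\left(7280 + \left(10 \cdot 8\right)^{2} + 177 \cdot 10 \cdot 8\right) - 13853\right) - 12149 = \left(\left(7280 + 80^{2} + 177 \cdot 80\right) - 13853\right) - 12149 = \left(\left(7280 + 6400 + 14160\right) - 13853\right) - 12149 = \left(27840 - 13853\right) - 12149 = 13987 - 12149 = 1838$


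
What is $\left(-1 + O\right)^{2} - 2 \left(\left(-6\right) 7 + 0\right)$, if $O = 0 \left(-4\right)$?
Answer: $85$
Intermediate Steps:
$O = 0$
$\left(-1 + O\right)^{2} - 2 \left(\left(-6\right) 7 + 0\right) = \left(-1 + 0\right)^{2} - 2 \left(\left(-6\right) 7 + 0\right) = \left(-1\right)^{2} - 2 \left(-42 + 0\right) = 1 - -84 = 1 + 84 = 85$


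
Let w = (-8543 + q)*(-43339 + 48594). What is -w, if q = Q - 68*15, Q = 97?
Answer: 49743830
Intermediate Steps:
q = -923 (q = 97 - 68*15 = 97 - 1020 = -923)
w = -49743830 (w = (-8543 - 923)*(-43339 + 48594) = -9466*5255 = -49743830)
-w = -1*(-49743830) = 49743830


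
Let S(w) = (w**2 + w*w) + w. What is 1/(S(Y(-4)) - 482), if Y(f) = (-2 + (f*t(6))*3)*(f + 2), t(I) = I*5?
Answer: 1/1048594 ≈ 9.5366e-7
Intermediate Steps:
t(I) = 5*I
Y(f) = (-2 + 90*f)*(2 + f) (Y(f) = (-2 + (f*(5*6))*3)*(f + 2) = (-2 + (f*30)*3)*(2 + f) = (-2 + (30*f)*3)*(2 + f) = (-2 + 90*f)*(2 + f))
S(w) = w + 2*w**2 (S(w) = (w**2 + w**2) + w = 2*w**2 + w = w + 2*w**2)
1/(S(Y(-4)) - 482) = 1/((-4 + 90*(-4)**2 + 178*(-4))*(1 + 2*(-4 + 90*(-4)**2 + 178*(-4))) - 482) = 1/((-4 + 90*16 - 712)*(1 + 2*(-4 + 90*16 - 712)) - 482) = 1/((-4 + 1440 - 712)*(1 + 2*(-4 + 1440 - 712)) - 482) = 1/(724*(1 + 2*724) - 482) = 1/(724*(1 + 1448) - 482) = 1/(724*1449 - 482) = 1/(1049076 - 482) = 1/1048594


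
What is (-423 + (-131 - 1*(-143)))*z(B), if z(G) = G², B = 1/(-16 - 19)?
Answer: -411/1225 ≈ -0.33551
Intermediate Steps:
B = -1/35 (B = 1/(-35) = -1/35 ≈ -0.028571)
(-423 + (-131 - 1*(-143)))*z(B) = (-423 + (-131 - 1*(-143)))*(-1/35)² = (-423 + (-131 + 143))*(1/1225) = (-423 + 12)*(1/1225) = -411*1/1225 = -411/1225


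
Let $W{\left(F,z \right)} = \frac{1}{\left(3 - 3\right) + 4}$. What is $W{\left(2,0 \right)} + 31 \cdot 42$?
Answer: $\frac{5209}{4} \approx 1302.3$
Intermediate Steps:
$W{\left(F,z \right)} = \frac{1}{4}$ ($W{\left(F,z \right)} = \frac{1}{\left(3 - 3\right) + 4} = \frac{1}{0 + 4} = \frac{1}{4}$)
$W{\left(2,0 \right)} + 31 \cdot 42 = \frac{1}{4} + 31 \cdot 42 = \frac{1}{4} + 1302 = \frac{5209}{4}$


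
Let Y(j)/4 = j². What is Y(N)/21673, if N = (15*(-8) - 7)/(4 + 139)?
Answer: 64516/443191177 ≈ 0.00014557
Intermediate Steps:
N = -127/143 (N = (-120 - 7)/143 = -127*1/143 = -127/143 ≈ -0.88811)
Y(j) = 4*j²
Y(N)/21673 = (4*(-127/143)²)/21673 = (4*(16129/20449))*(1/21673) = (64516/20449)*(1/21673) = 64516/443191177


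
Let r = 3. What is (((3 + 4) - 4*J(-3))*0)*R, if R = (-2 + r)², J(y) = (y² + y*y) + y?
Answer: 0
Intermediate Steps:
J(y) = y + 2*y² (J(y) = (y² + y²) + y = 2*y² + y = y + 2*y²)
R = 1 (R = (-2 + 3)² = 1² = 1)
(((3 + 4) - 4*J(-3))*0)*R = (((3 + 4) - (-12)*(1 + 2*(-3)))*0)*1 = ((7 - (-12)*(1 - 6))*0)*1 = ((7 - (-12)*(-5))*0)*1 = ((7 - 4*15)*0)*1 = ((7 - 60)*0)*1 = -53*0*1 = 0*1 = 0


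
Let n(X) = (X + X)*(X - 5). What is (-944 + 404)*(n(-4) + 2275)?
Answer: -1267380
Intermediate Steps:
n(X) = 2*X*(-5 + X) (n(X) = (2*X)*(-5 + X) = 2*X*(-5 + X))
(-944 + 404)*(n(-4) + 2275) = (-944 + 404)*(2*(-4)*(-5 - 4) + 2275) = -540*(2*(-4)*(-9) + 2275) = -540*(72 + 2275) = -540*2347 = -1267380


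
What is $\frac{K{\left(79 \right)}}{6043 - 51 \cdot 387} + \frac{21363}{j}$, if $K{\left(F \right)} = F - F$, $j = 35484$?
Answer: $\frac{7121}{11828} \approx 0.60205$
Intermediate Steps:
$K{\left(F \right)} = 0$
$\frac{K{\left(79 \right)}}{6043 - 51 \cdot 387} + \frac{21363}{j} = \frac{0}{6043 - 51 \cdot 387} + \frac{21363}{35484} = \frac{0}{6043 - 19737} + 21363 \cdot \frac{1}{35484} = \frac{0}{6043 - 19737} + \frac{7121}{11828} = \frac{0}{-13694} + \frac{7121}{11828} = 0 \left(- \frac{1}{13694}\right) + \frac{7121}{11828} = 0 + \frac{7121}{11828} = \frac{7121}{11828}$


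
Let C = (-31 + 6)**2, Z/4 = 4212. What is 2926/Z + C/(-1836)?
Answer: -23879/143208 ≈ -0.16674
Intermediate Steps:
Z = 16848 (Z = 4*4212 = 16848)
C = 625 (C = (-25)**2 = 625)
2926/Z + C/(-1836) = 2926/16848 + 625/(-1836) = 2926*(1/16848) + 625*(-1/1836) = 1463/8424 - 625/1836 = -23879/143208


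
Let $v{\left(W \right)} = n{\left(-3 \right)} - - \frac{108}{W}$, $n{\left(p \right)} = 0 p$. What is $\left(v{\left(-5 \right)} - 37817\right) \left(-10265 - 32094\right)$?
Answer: $\frac{8014026287}{5} \approx 1.6028 \cdot 10^{9}$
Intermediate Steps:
$n{\left(p \right)} = 0$
$v{\left(W \right)} = \frac{108}{W}$ ($v{\left(W \right)} = 0 - - \frac{108}{W} = 0 + \frac{108}{W} = \frac{108}{W}$)
$\left(v{\left(-5 \right)} - 37817\right) \left(-10265 - 32094\right) = \left(\frac{108}{-5} - 37817\right) \left(-10265 - 32094\right) = \left(108 \left(- \frac{1}{5}\right) - 37817\right) \left(-42359\right) = \left(- \frac{108}{5} - 37817\right) \left(-42359\right) = \left(- \frac{189193}{5}\right) \left(-42359\right) = \frac{8014026287}{5}$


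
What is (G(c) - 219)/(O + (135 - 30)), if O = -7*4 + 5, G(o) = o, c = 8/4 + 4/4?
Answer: -108/41 ≈ -2.6341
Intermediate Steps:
c = 3 (c = 8*(1/4) + 4*(1/4) = 2 + 1 = 3)
O = -23 (O = -28 + 5 = -23)
(G(c) - 219)/(O + (135 - 30)) = (3 - 219)/(-23 + (135 - 30)) = -216/(-23 + 105) = -216/82 = -216*1/82 = -108/41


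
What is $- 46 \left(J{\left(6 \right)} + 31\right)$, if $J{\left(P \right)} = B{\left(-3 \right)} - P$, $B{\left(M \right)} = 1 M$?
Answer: $-1012$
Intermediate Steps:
$B{\left(M \right)} = M$
$J{\left(P \right)} = -3 - P$
$- 46 \left(J{\left(6 \right)} + 31\right) = - 46 \left(\left(-3 - 6\right) + 31\right) = - 46 \left(-9 + 31\right) = \left(-46\right) 22 = -1012$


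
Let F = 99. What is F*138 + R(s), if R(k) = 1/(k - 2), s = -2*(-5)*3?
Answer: 382537/28 ≈ 13662.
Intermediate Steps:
s = 30 (s = 10*3 = 30)
R(k) = 1/(-2 + k)
F*138 + R(s) = 99*138 + 1/(-2 + 30) = 13662 + 1/28 = 382537/28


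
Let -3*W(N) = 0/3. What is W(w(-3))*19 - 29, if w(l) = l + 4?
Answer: -29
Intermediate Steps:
w(l) = 4 + l
W(N) = 0 (W(N) = -0/3 = -⅓*0 = 0)
W(w(-3))*19 - 29 = 0*19 - 29 = 0 - 29 = -29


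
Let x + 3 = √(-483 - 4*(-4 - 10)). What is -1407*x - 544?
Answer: 3677 - 1407*I*√427 ≈ 3677.0 - 29074.0*I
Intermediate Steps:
x = -3 + I*√427 (x = -3 + √(-483 - 4*(-4 - 10)) = -3 + √(-483 - 4*(-14)) = -3 + √(-483 + 56) = -3 + √(-427) = -3 + I*√427 ≈ -3.0 + 20.664*I)
-1407*x - 544 = -1407*(-3 + I*√427) - 544 = (4221 - 1407*I*√427) - 544 = 3677 - 1407*I*√427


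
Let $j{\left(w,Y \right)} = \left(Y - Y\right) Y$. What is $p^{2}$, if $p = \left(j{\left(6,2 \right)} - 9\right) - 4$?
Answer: $169$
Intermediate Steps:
$j{\left(w,Y \right)} = 0$ ($j{\left(w,Y \right)} = 0 Y = 0$)
$p = -13$ ($p = \left(0 - 9\right) - 4 = -9 - 4 = -13$)
$p^{2} = \left(-13\right)^{2} = 169$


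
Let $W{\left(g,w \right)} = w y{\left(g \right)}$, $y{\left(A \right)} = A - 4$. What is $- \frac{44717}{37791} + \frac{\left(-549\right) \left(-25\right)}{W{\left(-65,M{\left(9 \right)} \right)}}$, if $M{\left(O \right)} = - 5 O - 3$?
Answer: $\frac{41175419}{13907088} \approx 2.9608$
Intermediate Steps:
$y{\left(A \right)} = -4 + A$
$M{\left(O \right)} = -3 - 5 O$ ($M{\left(O \right)} = - 5 O - 3 = -3 - 5 O$)
$W{\left(g,w \right)} = w \left(-4 + g\right)$
$- \frac{44717}{37791} + \frac{\left(-549\right) \left(-25\right)}{W{\left(-65,M{\left(9 \right)} \right)}} = - \frac{44717}{37791} + \frac{\left(-549\right) \left(-25\right)}{\left(-3 - 45\right) \left(-4 - 65\right)} = \left(-44717\right) \frac{1}{37791} + \frac{13725}{\left(-3 - 45\right) \left(-69\right)} = - \frac{44717}{37791} + \frac{13725}{\left(-48\right) \left(-69\right)} = - \frac{44717}{37791} + \frac{13725}{3312} = - \frac{44717}{37791} + 13725 \cdot \frac{1}{3312} = - \frac{44717}{37791} + \frac{1525}{368} = \frac{41175419}{13907088}$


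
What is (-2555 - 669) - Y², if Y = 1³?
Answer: -3225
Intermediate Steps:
Y = 1
(-2555 - 669) - Y² = (-2555 - 669) - 1*1² = -3224 - 1*1 = -3224 - 1 = -3225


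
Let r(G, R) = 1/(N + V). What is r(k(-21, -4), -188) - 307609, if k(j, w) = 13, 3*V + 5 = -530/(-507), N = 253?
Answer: -117755184551/382808 ≈ -3.0761e+5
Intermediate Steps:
V = -2005/1521 (V = -5/3 + (-530/(-507))/3 = -5/3 + (-530*(-1/507))/3 = -5/3 + (⅓)*(530/507) = -5/3 + 530/1521 = -2005/1521 ≈ -1.3182)
r(G, R) = 1521/382808 (r(G, R) = 1/(253 - 2005/1521) = 1/(382808/1521) = 1521/382808)
r(k(-21, -4), -188) - 307609 = 1521/382808 - 307609 = -117755184551/382808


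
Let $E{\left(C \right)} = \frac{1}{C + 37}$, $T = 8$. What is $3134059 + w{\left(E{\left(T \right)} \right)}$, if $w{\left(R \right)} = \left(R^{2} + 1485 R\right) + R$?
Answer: $\frac{6346536346}{2025} \approx 3.1341 \cdot 10^{6}$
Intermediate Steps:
$E{\left(C \right)} = \frac{1}{37 + C}$
$w{\left(R \right)} = R^{2} + 1486 R$
$3134059 + w{\left(E{\left(T \right)} \right)} = 3134059 + \frac{1486 + \frac{1}{37 + 8}}{37 + 8} = 3134059 + \frac{1486 + \frac{1}{45}}{45} = 3134059 + \frac{1}{45} \cdot \frac{66871}{45} = 3134059 + \frac{66871}{2025} = \frac{6346536346}{2025}$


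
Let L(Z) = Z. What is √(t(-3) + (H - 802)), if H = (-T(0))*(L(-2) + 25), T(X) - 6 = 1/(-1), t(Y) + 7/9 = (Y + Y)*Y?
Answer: I*√8098/3 ≈ 29.996*I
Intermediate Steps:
t(Y) = -7/9 + 2*Y² (t(Y) = -7/9 + (Y + Y)*Y = -7/9 + (2*Y)*Y = -7/9 + 2*Y²)
T(X) = 5 (T(X) = 6 + 1/(-1) = 6 - 1 = 5)
H = -115 (H = (-1*5)*(-2 + 25) = -5*23 = -115)
√(t(-3) + (H - 802)) = √((-7/9 + 2*(-3)²) + (-115 - 802)) = √((-7/9 + 2*9) - 917) = √((-7/9 + 18) - 917) = √(155/9 - 917) = √(-8098/9) = I*√8098/3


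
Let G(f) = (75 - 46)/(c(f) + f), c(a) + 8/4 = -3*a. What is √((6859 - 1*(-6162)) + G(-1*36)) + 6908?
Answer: 6908 + √63804930/70 ≈ 7022.1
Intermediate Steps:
c(a) = -2 - 3*a
G(f) = 29/(-2 - 2*f) (G(f) = (75 - 46)/((-2 - 3*f) + f) = 29/(-2 - 2*f))
√((6859 - 1*(-6162)) + G(-1*36)) + 6908 = √((6859 - 1*(-6162)) - 29/(2 + 2*(-1*36))) + 6908 = √((6859 + 6162) - 29/(2 + 2*(-36))) + 6908 = √(13021 - 29/(2 - 72)) + 6908 = √(13021 - 29/(-70)) + 6908 = √(13021 - 29*(-1/70)) + 6908 = √(13021 + 29/70) + 6908 = √(911499/70) + 6908 = √63804930/70 + 6908 = 6908 + √63804930/70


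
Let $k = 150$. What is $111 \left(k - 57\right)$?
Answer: $10323$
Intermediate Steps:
$111 \left(k - 57\right) = 111 \left(150 - 57\right) = 111 \cdot 93 = 10323$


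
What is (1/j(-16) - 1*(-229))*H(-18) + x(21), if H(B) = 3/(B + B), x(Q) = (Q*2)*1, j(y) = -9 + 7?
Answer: 551/24 ≈ 22.958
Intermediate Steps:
j(y) = -2
x(Q) = 2*Q (x(Q) = (2*Q)*1 = 2*Q)
H(B) = 3/(2*B) (H(B) = 3/((2*B)) = 3*(1/(2*B)) = 3/(2*B))
(1/j(-16) - 1*(-229))*H(-18) + x(21) = (1/(-2) - 1*(-229))*((3/2)/(-18)) + 2*21 = (-1/2 + 229)*((3/2)*(-1/18)) + 42 = (457/2)*(-1/12) + 42 = -457/24 + 42 = 551/24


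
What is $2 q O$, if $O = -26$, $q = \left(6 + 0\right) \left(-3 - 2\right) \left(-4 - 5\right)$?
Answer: $-14040$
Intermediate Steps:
$q = 270$ ($q = 6 \left(-5\right) \left(-9\right) = \left(-30\right) \left(-9\right) = 270$)
$2 q O = 2 \cdot 270 \left(-26\right) = 540 \left(-26\right) = -14040$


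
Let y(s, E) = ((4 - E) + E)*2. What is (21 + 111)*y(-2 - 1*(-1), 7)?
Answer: 1056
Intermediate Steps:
y(s, E) = 8 (y(s, E) = 4*2 = 8)
(21 + 111)*y(-2 - 1*(-1), 7) = (21 + 111)*8 = 132*8 = 1056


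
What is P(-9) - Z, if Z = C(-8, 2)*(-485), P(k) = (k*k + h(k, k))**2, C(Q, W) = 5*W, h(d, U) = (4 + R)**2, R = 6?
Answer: 37611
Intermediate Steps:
h(d, U) = 100 (h(d, U) = (4 + 6)**2 = 10**2 = 100)
P(k) = (100 + k**2)**2 (P(k) = (k*k + 100)**2 = (k**2 + 100)**2 = (100 + k**2)**2)
Z = -4850 (Z = (5*2)*(-485) = 10*(-485) = -4850)
P(-9) - Z = (100 + (-9)**2)**2 - 1*(-4850) = (100 + 81)**2 + 4850 = 181**2 + 4850 = 32761 + 4850 = 37611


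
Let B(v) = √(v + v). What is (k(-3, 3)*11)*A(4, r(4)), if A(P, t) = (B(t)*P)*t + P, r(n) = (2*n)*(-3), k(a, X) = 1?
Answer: 44 - 4224*I*√3 ≈ 44.0 - 7316.2*I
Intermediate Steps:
B(v) = √2*√v (B(v) = √(2*v) = √2*√v)
r(n) = -6*n
A(P, t) = P + P*√2*t^(3/2) (A(P, t) = ((√2*√t)*P)*t + P = (P*√2*√t)*t + P = P*√2*t^(3/2) + P = P + P*√2*t^(3/2))
(k(-3, 3)*11)*A(4, r(4)) = (1*11)*(4*(1 + √2*(-6*4)^(3/2))) = 11*(4*(1 + √2*(-24)^(3/2))) = 11*(4*(1 + √2*(-48*I*√6))) = 11*(4*(1 - 96*I*√3)) = 11*(4 - 384*I*√3) = 44 - 4224*I*√3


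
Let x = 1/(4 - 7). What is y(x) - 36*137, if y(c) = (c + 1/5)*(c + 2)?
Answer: -44390/9 ≈ -4932.2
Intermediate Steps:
x = -⅓ (x = 1/(-3) = -⅓ ≈ -0.33333)
y(c) = (2 + c)*(⅕ + c) (y(c) = (c + 1*(⅕))*(2 + c) = (c + ⅕)*(2 + c) = (⅕ + c)*(2 + c) = (2 + c)*(⅕ + c))
y(x) - 36*137 = (⅖ + (-⅓)² + (11/5)*(-⅓)) - 36*137 = (⅖ + ⅑ - 11/15) - 4932 = -2/9 - 4932 = -44390/9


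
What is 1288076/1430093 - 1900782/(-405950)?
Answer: 1620594742463/290273126675 ≈ 5.5830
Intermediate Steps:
1288076/1430093 - 1900782/(-405950) = 1288076*(1/1430093) - 1900782*(-1/405950) = 1288076/1430093 + 950391/202975 = 1620594742463/290273126675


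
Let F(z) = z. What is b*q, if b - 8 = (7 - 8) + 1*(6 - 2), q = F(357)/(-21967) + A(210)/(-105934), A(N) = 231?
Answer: -42892815/211550198 ≈ -0.20275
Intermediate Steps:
q = -42892815/2327052178 (q = 357/(-21967) + 231/(-105934) = 357*(-1/21967) + 231*(-1/105934) = -357/21967 - 231/105934 = -42892815/2327052178 ≈ -0.018432)
b = 11 (b = 8 + ((7 - 8) + 1*(6 - 2)) = 8 + (-1 + 1*4) = 8 + (-1 + 4) = 8 + 3 = 11)
b*q = 11*(-42892815/2327052178) = -42892815/211550198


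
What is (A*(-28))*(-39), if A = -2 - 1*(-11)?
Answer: 9828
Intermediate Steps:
A = 9 (A = -2 + 11 = 9)
(A*(-28))*(-39) = (9*(-28))*(-39) = -252*(-39) = 9828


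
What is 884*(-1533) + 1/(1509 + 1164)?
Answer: -3622374755/2673 ≈ -1.3552e+6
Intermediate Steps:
884*(-1533) + 1/(1509 + 1164) = -1355172 + 1/2673 = -3622374755/2673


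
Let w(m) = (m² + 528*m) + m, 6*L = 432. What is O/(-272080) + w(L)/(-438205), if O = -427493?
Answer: 35111224861/23845363280 ≈ 1.4725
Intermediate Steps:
L = 72 (L = (⅙)*432 = 72)
w(m) = m² + 529*m
O/(-272080) + w(L)/(-438205) = -427493/(-272080) + (72*(529 + 72))/(-438205) = -427493*(-1/272080) + (72*601)*(-1/438205) = 427493/272080 + 43272*(-1/438205) = 427493/272080 - 43272/438205 = 35111224861/23845363280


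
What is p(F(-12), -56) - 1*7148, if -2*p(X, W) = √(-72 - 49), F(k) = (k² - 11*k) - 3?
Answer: -7148 - 11*I/2 ≈ -7148.0 - 5.5*I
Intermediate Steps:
F(k) = -3 + k² - 11*k
p(X, W) = -11*I/2 (p(X, W) = -√(-72 - 49)/2 = -11*I/2)
p(F(-12), -56) - 1*7148 = -11*I/2 - 1*7148 = -11*I/2 - 7148 = -7148 - 11*I/2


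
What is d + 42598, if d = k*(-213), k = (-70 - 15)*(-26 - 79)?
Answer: -1858427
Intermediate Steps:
k = 8925 (k = -85*(-105) = 8925)
d = -1901025 (d = 8925*(-213) = -1901025)
d + 42598 = -1901025 + 42598 = -1858427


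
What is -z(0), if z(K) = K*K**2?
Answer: 0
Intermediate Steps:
z(K) = K**3
-z(0) = -1*0**3 = -1*0 = 0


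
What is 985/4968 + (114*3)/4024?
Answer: 707837/2498904 ≈ 0.28326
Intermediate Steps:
985/4968 + (114*3)/4024 = 985*(1/4968) + 342*(1/4024) = 985/4968 + 171/2012 = 707837/2498904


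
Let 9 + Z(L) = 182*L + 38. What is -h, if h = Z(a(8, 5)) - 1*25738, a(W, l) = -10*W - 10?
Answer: 42089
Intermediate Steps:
a(W, l) = -10 - 10*W
Z(L) = 29 + 182*L (Z(L) = -9 + (182*L + 38) = -9 + (38 + 182*L) = 29 + 182*L)
h = -42089 (h = (29 + 182*(-10 - 10*8)) - 1*25738 = (29 + 182*(-10 - 80)) - 25738 = (29 + 182*(-90)) - 25738 = (29 - 16380) - 25738 = -16351 - 25738 = -42089)
-h = -1*(-42089) = 42089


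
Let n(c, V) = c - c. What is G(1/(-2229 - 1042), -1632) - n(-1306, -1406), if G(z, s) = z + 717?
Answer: 2345306/3271 ≈ 717.00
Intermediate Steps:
G(z, s) = 717 + z
n(c, V) = 0
G(1/(-2229 - 1042), -1632) - n(-1306, -1406) = (717 + 1/(-2229 - 1042)) - 1*0 = (717 + 1/(-3271)) + 0 = (717 - 1/3271) + 0 = 2345306/3271 + 0 = 2345306/3271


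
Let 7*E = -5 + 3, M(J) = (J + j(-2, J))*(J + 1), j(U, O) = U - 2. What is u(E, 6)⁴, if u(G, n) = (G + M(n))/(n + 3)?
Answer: 1048576/194481 ≈ 5.3917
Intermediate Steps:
j(U, O) = -2 + U
M(J) = (1 + J)*(-4 + J) (M(J) = (J + (-2 - 2))*(J + 1) = (J - 4)*(1 + J) = (-4 + J)*(1 + J) = (1 + J)*(-4 + J))
E = -2/7 (E = (-5 + 3)/7 = (⅐)*(-2) = -2/7 ≈ -0.28571)
u(G, n) = (-4 + G + n² - 3*n)/(3 + n) (u(G, n) = (G + (-4 + n² - 3*n))/(n + 3) = (-4 + G + n² - 3*n)/(3 + n))
u(E, 6)⁴ = ((-4 - 2/7 + 6² - 3*6)/(3 + 6))⁴ = ((-4 - 2/7 + 36 - 18)/9)⁴ = ((⅑)*(96/7))⁴ = (32/21)⁴ = 1048576/194481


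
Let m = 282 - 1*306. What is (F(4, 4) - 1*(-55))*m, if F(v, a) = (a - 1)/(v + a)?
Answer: -1329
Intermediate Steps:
F(v, a) = (-1 + a)/(a + v)
m = -24 (m = 282 - 306 = -24)
(F(4, 4) - 1*(-55))*m = ((-1 + 4)/(4 + 4) - 1*(-55))*(-24) = (3/8 + 55)*(-24) = (443/8)*(-24) = -1329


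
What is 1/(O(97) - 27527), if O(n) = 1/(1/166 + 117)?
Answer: -19423/534656755 ≈ -3.6328e-5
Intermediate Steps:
O(n) = 166/19423 (O(n) = 1/(1/166 + 117) = 1/(19423/166) = 166/19423)
1/(O(97) - 27527) = 1/(166/19423 - 27527) = 1/(-534656755/19423) = -19423/534656755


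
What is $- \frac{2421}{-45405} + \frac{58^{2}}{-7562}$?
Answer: $- \frac{7468601}{19075145} \approx -0.39154$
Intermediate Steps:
$- \frac{2421}{-45405} + \frac{58^{2}}{-7562} = \left(-2421\right) \left(- \frac{1}{45405}\right) + 3364 \left(- \frac{1}{7562}\right) = \frac{269}{5045} - \frac{1682}{3781} = - \frac{7468601}{19075145}$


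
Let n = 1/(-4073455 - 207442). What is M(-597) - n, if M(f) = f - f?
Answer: 1/4280897 ≈ 2.3360e-7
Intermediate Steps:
n = -1/4280897 (n = 1/(-4280897) = -1/4280897 ≈ -2.3360e-7)
M(f) = 0
M(-597) - n = 0 - 1*(-1/4280897) = 0 + 1/4280897 = 1/4280897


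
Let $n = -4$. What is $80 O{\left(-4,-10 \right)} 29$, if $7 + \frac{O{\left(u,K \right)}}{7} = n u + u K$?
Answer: $795760$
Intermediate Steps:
$O{\left(u,K \right)} = -49 - 28 u + 7 K u$ ($O{\left(u,K \right)} = -49 + 7 \left(- 4 u + u K\right) = -49 + 7 \left(- 4 u + K u\right) = -49 + \left(- 28 u + 7 K u\right) = -49 - 28 u + 7 K u$)
$80 O{\left(-4,-10 \right)} 29 = 80 \left(-49 - -112 + 7 \left(-10\right) \left(-4\right)\right) 29 = 80 \left(-49 + 112 + 280\right) 29 = 80 \cdot 343 \cdot 29 = 27440 \cdot 29 = 795760$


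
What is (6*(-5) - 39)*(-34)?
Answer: 2346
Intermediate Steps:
(6*(-5) - 39)*(-34) = (-30 - 39)*(-34) = -69*(-34) = 2346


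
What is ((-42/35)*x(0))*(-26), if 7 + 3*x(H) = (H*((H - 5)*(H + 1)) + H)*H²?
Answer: -364/5 ≈ -72.800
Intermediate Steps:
x(H) = -7/3 + H²*(H + H*(1 + H)*(-5 + H))/3 (x(H) = -7/3 + ((H*((H - 5)*(H + 1)) + H)*H²)/3 = -7/3 + ((H*((-5 + H)*(1 + H)) + H)*H²)/3 = -7/3 + ((H*((1 + H)*(-5 + H)) + H)*H²)/3 = -7/3 + ((H*(1 + H)*(-5 + H) + H)*H²)/3 = -7/3 + ((H + H*(1 + H)*(-5 + H))*H²)/3 = -7/3 + (H²*(H + H*(1 + H)*(-5 + H)))/3 = -7/3 + H²*(H + H*(1 + H)*(-5 + H))/3)
((-42/35)*x(0))*(-26) = ((-42/35)*(-7/3 - 4/3*0³ - 4/3*0⁴ + (⅓)*0⁵))*(-26) = ((-42*1/35)*(-7/3 - 4/3*0 - 4/3*0 + (⅓)*0))*(-26) = -6*(-7/3 + 0 + 0 + 0)/5*(-26) = -6/5*(-7/3)*(-26) = (14/5)*(-26) = -364/5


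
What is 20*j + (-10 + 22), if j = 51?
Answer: 1032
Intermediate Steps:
20*j + (-10 + 22) = 20*51 + (-10 + 22) = 1020 + 12 = 1032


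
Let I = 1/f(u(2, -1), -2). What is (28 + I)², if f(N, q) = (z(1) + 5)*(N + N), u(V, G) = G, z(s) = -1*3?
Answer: 12321/16 ≈ 770.06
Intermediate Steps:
z(s) = -3
f(N, q) = 4*N (f(N, q) = (-3 + 5)*(N + N) = 2*(2*N) = 4*N)
I = -¼ (I = 1/(4*(-1)) = 1/(-4) = -¼ ≈ -0.25000)
(28 + I)² = (28 - ¼)² = (111/4)² = 12321/16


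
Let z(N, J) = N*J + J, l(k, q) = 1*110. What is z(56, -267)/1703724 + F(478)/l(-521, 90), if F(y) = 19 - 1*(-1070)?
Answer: 28086081/2839540 ≈ 9.8911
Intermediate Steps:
l(k, q) = 110
z(N, J) = J + J*N (z(N, J) = J*N + J = J + J*N)
F(y) = 1089 (F(y) = 19 + 1070 = 1089)
z(56, -267)/1703724 + F(478)/l(-521, 90) = -267*(1 + 56)/1703724 + 1089/110 = -267*57*(1/1703724) + 1089*(1/110) = -15219*1/1703724 + 99/10 = -5073/567908 + 99/10 = 28086081/2839540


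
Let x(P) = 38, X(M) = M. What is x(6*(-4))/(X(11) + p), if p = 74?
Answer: 38/85 ≈ 0.44706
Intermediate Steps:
x(6*(-4))/(X(11) + p) = 38/(11 + 74) = 38/85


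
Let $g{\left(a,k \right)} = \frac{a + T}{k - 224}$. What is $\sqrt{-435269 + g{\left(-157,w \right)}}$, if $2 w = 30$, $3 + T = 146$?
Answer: $\frac{i \sqrt{19012982263}}{209} \approx 659.75 i$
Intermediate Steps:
$T = 143$ ($T = -3 + 146 = 143$)
$w = 15$ ($w = \frac{1}{2} \cdot 30 = 15$)
$g{\left(a,k \right)} = \frac{143 + a}{-224 + k}$ ($g{\left(a,k \right)} = \frac{a + 143}{k - 224} = \frac{143 + a}{-224 + k}$)
$\sqrt{-435269 + g{\left(-157,w \right)}} = \sqrt{-435269 + \frac{143 - 157}{-224 + 15}} = \sqrt{-435269 + \frac{1}{-209} \left(-14\right)} = \sqrt{-435269 - - \frac{14}{209}} = \sqrt{-435269 + \frac{14}{209}} = \sqrt{- \frac{90971207}{209}} = \frac{i \sqrt{19012982263}}{209}$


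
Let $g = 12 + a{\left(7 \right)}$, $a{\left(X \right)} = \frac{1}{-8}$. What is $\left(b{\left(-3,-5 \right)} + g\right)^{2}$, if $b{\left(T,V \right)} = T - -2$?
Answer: $\frac{7569}{64} \approx 118.27$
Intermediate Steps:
$a{\left(X \right)} = - \frac{1}{8}$
$g = \frac{95}{8}$ ($g = 12 - \frac{1}{8} = \frac{95}{8} \approx 11.875$)
$b{\left(T,V \right)} = 2 + T$ ($b{\left(T,V \right)} = T + 2 = 2 + T$)
$\left(b{\left(-3,-5 \right)} + g\right)^{2} = \left(\left(2 - 3\right) + \frac{95}{8}\right)^{2} = \left(-1 + \frac{95}{8}\right)^{2} = \left(\frac{87}{8}\right)^{2} = \frac{7569}{64}$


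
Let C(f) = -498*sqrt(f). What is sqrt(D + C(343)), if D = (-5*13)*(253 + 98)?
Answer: sqrt(-22815 - 3486*sqrt(7)) ≈ 178.99*I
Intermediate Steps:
D = -22815 (D = -65*351 = -22815)
sqrt(D + C(343)) = sqrt(-22815 - 3486*sqrt(7))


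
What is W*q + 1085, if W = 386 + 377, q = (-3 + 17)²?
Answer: 150633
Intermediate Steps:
q = 196 (q = 14² = 196)
W = 763
W*q + 1085 = 763*196 + 1085 = 149548 + 1085 = 150633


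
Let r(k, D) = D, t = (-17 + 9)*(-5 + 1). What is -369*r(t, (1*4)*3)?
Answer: -4428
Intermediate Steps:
t = 32 (t = -8*(-4) = 32)
-369*r(t, (1*4)*3) = -369*1*4*3 = -1476*3 = -369*12 = -4428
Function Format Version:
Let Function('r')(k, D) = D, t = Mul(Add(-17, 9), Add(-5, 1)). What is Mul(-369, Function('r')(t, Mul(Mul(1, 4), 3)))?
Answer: -4428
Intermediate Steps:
t = 32 (t = Mul(-8, -4) = 32)
Mul(-369, Function('r')(t, Mul(Mul(1, 4), 3))) = Mul(-369, Mul(Mul(1, 4), 3)) = Mul(-369, Mul(4, 3)) = Mul(-369, 12) = -4428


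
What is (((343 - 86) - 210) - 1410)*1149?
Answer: -1566087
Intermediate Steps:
(((343 - 86) - 210) - 1410)*1149 = ((257 - 210) - 1410)*1149 = (47 - 1410)*1149 = -1363*1149 = -1566087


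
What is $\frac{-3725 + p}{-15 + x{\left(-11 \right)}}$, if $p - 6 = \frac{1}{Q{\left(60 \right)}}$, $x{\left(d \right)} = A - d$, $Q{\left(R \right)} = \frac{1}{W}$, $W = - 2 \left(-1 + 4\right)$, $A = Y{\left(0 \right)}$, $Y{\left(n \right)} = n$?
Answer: $\frac{3725}{4} \approx 931.25$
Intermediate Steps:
$A = 0$
$W = -6$ ($W = \left(-2\right) 3 = -6$)
$Q{\left(R \right)} = - \frac{1}{6}$ ($Q{\left(R \right)} = \frac{1}{-6} = - \frac{1}{6}$)
$x{\left(d \right)} = - d$ ($x{\left(d \right)} = 0 - d = - d$)
$p = 0$ ($p = 6 + \frac{1}{- \frac{1}{6}} = 6 - 6 = 0$)
$\frac{-3725 + p}{-15 + x{\left(-11 \right)}} = \frac{-3725 + 0}{-15 - -11} = - \frac{3725}{-15 + 11} = - \frac{3725}{-4} = \left(-3725\right) \left(- \frac{1}{4}\right) = \frac{3725}{4}$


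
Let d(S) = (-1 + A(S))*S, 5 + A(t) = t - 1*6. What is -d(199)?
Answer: -37213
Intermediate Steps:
A(t) = -11 + t (A(t) = -5 + (t - 1*6) = -5 + (t - 6) = -5 + (-6 + t) = -11 + t)
d(S) = S*(-12 + S) (d(S) = (-1 + (-11 + S))*S = (-12 + S)*S = S*(-12 + S))
-d(199) = -199*(-12 + 199) = -199*187 = -1*37213 = -37213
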